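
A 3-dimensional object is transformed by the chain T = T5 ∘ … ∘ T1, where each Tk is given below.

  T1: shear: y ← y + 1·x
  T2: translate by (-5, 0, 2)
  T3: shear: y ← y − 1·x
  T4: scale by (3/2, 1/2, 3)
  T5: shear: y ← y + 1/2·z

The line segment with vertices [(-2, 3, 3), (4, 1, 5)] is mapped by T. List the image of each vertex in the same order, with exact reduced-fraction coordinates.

T1 shear: y ← y + 1·x: (-2, 3, 3) → (-2, 1, 3); (4, 1, 5) → (4, 5, 5)
T2 translate by (-5, 0, 2): (-2, 1, 3) → (-7, 1, 5); (4, 5, 5) → (-1, 5, 7)
T3 shear: y ← y − 1·x: (-7, 1, 5) → (-7, 8, 5); (-1, 5, 7) → (-1, 6, 7)
T4 scale by (3/2, 1/2, 3): (-7, 8, 5) → (-21/2, 4, 15); (-1, 6, 7) → (-3/2, 3, 21)
T5 shear: y ← y + 1/2·z: (-21/2, 4, 15) → (-21/2, 23/2, 15); (-3/2, 3, 21) → (-3/2, 27/2, 21)

image vertices: (-21/2, 23/2, 15), (-3/2, 27/2, 21)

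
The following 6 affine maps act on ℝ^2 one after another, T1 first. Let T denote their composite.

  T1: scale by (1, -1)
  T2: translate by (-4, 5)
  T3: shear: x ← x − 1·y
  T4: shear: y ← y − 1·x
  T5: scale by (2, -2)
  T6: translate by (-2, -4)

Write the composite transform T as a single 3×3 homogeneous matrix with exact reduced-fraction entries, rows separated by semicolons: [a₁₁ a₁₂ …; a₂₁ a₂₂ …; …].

T1 = [1 0 0; 0 -1 0; 0 0 1]
T2·T1 = [1 0 -4; 0 -1 5; 0 0 1]
T3·…·T1 = [1 1 -9; 0 -1 5; 0 0 1]
T4·…·T1 = [1 1 -9; -1 -2 14; 0 0 1]
T5·…·T1 = [2 2 -18; 2 4 -28; 0 0 1]
T6·…·T1 = [2 2 -20; 2 4 -32; 0 0 1]

T = [2 2 -20; 2 4 -32; 0 0 1]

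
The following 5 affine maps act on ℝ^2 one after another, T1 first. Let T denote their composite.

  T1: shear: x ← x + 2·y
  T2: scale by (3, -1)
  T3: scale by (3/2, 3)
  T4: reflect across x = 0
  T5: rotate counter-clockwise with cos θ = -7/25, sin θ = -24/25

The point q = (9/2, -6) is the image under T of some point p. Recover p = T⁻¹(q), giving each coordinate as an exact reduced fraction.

p = (3, -2)

T1 = [1 2 0; 0 1 0; 0 0 1]
T2·T1 = [3 6 0; 0 -1 0; 0 0 1]
T3·…·T1 = [9/2 9 0; 0 -3 0; 0 0 1]
T4·…·T1 = [-9/2 -9 0; 0 -3 0; 0 0 1]
T5·…·T1 = [63/50 -9/25 0; 108/25 237/25 0; 0 0 1]
det M = 27/2; M⁻¹ = [158/225 2/75 0; -8/25 7/75 0; 0 0 1]
M⁻¹ · (9/2, -6)ᵀ = (3, -2)ᵀ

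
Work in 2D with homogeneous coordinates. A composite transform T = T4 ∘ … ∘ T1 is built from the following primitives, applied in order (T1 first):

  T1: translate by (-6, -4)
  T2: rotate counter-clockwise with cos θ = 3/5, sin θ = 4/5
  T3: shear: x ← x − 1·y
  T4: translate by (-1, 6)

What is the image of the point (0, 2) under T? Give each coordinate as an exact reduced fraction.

T(p) = (3, 0)

T1 translate by (-6, -4): (0, 2) → (-6, -2)
T2 rotate counter-clockwise with cos θ = 3/5, sin θ = 4/5: (-6, -2) → (-2, -6)
T3 shear: x ← x − 1·y: (-2, -6) → (4, -6)
T4 translate by (-1, 6): (4, -6) → (3, 0)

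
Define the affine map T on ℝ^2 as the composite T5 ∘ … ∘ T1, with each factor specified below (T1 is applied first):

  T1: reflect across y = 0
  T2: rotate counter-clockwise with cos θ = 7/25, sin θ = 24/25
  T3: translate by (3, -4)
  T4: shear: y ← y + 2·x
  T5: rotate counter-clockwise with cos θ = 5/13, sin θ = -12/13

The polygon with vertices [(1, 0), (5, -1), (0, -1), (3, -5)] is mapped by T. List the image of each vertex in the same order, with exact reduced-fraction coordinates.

image vertices: (1466/325, -544/325), (2818/325, -37/325), (363/325, -567/325), (-612/325, 83/325)

T1 reflect across y = 0: (1, 0) → (1, 0); (5, -1) → (5, 1); (0, -1) → (0, 1); (3, -5) → (3, 5)
T2 rotate counter-clockwise with cos θ = 7/25, sin θ = 24/25: (1, 0) → (7/25, 24/25); (5, 1) → (11/25, 127/25); (0, 1) → (-24/25, 7/25); (3, 5) → (-99/25, 107/25)
T3 translate by (3, -4): (7/25, 24/25) → (82/25, -76/25); (11/25, 127/25) → (86/25, 27/25); (-24/25, 7/25) → (51/25, -93/25); (-99/25, 107/25) → (-24/25, 7/25)
T4 shear: y ← y + 2·x: (82/25, -76/25) → (82/25, 88/25); (86/25, 27/25) → (86/25, 199/25); (51/25, -93/25) → (51/25, 9/25); (-24/25, 7/25) → (-24/25, -41/25)
T5 rotate counter-clockwise with cos θ = 5/13, sin θ = -12/13: (82/25, 88/25) → (1466/325, -544/325); (86/25, 199/25) → (2818/325, -37/325); (51/25, 9/25) → (363/325, -567/325); (-24/25, -41/25) → (-612/325, 83/325)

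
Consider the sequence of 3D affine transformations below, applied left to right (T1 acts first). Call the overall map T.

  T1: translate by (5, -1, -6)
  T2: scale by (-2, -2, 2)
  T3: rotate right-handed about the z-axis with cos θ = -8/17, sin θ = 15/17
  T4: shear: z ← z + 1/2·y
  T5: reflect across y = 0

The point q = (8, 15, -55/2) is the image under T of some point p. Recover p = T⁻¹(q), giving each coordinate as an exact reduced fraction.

p = (7/2, 1, -4)

T1 = [1 0 0 5; 0 1 0 -1; 0 0 1 -6; 0 0 0 1]
T2·T1 = [-2 0 0 -10; 0 -2 0 2; 0 0 2 -12; 0 0 0 1]
T3·…·T1 = [16/17 30/17 0 50/17; -30/17 16/17 0 -166/17; 0 0 2 -12; 0 0 0 1]
T4·…·T1 = [16/17 30/17 0 50/17; -30/17 16/17 0 -166/17; -15/17 8/17 2 -287/17; 0 0 0 1]
T5·…·T1 = [16/17 30/17 0 50/17; 30/17 -16/17 0 166/17; -15/17 8/17 2 -287/17; 0 0 0 1]
det M = -8; M⁻¹ = [4/17 15/34 0 -5; 15/34 -4/17 0 1; 0 1/4 1/2 6; 0 0 0 1]
M⁻¹ · (8, 15, -55/2)ᵀ = (7/2, 1, -4)ᵀ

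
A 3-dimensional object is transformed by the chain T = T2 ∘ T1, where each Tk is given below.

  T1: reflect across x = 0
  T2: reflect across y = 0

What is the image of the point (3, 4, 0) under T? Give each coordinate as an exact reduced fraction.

T1 reflect across x = 0: (3, 4, 0) → (-3, 4, 0)
T2 reflect across y = 0: (-3, 4, 0) → (-3, -4, 0)

T(p) = (-3, -4, 0)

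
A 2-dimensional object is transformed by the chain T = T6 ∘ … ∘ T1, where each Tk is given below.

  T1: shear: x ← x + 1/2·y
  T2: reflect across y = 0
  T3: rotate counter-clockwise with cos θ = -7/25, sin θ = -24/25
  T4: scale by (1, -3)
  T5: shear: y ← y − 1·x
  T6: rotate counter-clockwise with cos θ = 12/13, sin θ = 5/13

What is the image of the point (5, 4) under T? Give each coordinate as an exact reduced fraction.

T1 shear: x ← x + 1/2·y: (5, 4) → (7, 4)
T2 reflect across y = 0: (7, 4) → (7, -4)
T3 rotate counter-clockwise with cos θ = -7/25, sin θ = -24/25: (7, -4) → (-29/5, -28/5)
T4 scale by (1, -3): (-29/5, -28/5) → (-29/5, 84/5)
T5 shear: y ← y − 1·x: (-29/5, 84/5) → (-29/5, 113/5)
T6 rotate counter-clockwise with cos θ = 12/13, sin θ = 5/13: (-29/5, 113/5) → (-913/65, 1211/65)

T(p) = (-913/65, 1211/65)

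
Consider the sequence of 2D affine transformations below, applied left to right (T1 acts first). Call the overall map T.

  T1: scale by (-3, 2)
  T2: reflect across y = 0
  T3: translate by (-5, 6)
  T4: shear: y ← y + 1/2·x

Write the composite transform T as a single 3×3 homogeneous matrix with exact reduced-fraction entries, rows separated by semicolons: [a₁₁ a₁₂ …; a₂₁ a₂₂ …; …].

T = [-3 0 -5; -3/2 -2 7/2; 0 0 1]

T1 = [-3 0 0; 0 2 0; 0 0 1]
T2·T1 = [-3 0 0; 0 -2 0; 0 0 1]
T3·…·T1 = [-3 0 -5; 0 -2 6; 0 0 1]
T4·…·T1 = [-3 0 -5; -3/2 -2 7/2; 0 0 1]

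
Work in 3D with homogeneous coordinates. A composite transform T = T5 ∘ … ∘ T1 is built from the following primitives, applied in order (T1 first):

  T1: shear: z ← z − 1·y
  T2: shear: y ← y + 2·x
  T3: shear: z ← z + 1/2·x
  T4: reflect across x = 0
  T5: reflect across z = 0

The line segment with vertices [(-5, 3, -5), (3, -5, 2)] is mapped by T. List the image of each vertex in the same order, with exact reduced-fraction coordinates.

image vertices: (5, -7, 21/2), (-3, 1, -17/2)

T1 shear: z ← z − 1·y: (-5, 3, -5) → (-5, 3, -8); (3, -5, 2) → (3, -5, 7)
T2 shear: y ← y + 2·x: (-5, 3, -8) → (-5, -7, -8); (3, -5, 7) → (3, 1, 7)
T3 shear: z ← z + 1/2·x: (-5, -7, -8) → (-5, -7, -21/2); (3, 1, 7) → (3, 1, 17/2)
T4 reflect across x = 0: (-5, -7, -21/2) → (5, -7, -21/2); (3, 1, 17/2) → (-3, 1, 17/2)
T5 reflect across z = 0: (5, -7, -21/2) → (5, -7, 21/2); (-3, 1, 17/2) → (-3, 1, -17/2)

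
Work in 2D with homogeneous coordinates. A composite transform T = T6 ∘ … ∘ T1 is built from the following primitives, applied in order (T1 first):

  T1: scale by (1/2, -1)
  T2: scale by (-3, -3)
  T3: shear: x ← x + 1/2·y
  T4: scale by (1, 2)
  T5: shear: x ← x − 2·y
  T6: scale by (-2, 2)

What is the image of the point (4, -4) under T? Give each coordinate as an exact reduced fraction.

T(p) = (-72, -48)

T1 scale by (1/2, -1): (4, -4) → (2, 4)
T2 scale by (-3, -3): (2, 4) → (-6, -12)
T3 shear: x ← x + 1/2·y: (-6, -12) → (-12, -12)
T4 scale by (1, 2): (-12, -12) → (-12, -24)
T5 shear: x ← x − 2·y: (-12, -24) → (36, -24)
T6 scale by (-2, 2): (36, -24) → (-72, -48)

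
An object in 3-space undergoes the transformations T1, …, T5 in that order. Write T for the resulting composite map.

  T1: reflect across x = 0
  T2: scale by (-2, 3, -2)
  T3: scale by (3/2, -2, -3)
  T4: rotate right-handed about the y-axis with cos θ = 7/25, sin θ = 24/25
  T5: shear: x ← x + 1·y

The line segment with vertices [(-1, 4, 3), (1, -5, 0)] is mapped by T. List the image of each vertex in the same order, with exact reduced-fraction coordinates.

image vertices: (-189/25, -24, 198/25), (771/25, 30, -72/25)

T1 reflect across x = 0: (-1, 4, 3) → (1, 4, 3); (1, -5, 0) → (-1, -5, 0)
T2 scale by (-2, 3, -2): (1, 4, 3) → (-2, 12, -6); (-1, -5, 0) → (2, -15, 0)
T3 scale by (3/2, -2, -3): (-2, 12, -6) → (-3, -24, 18); (2, -15, 0) → (3, 30, 0)
T4 rotate right-handed about the y-axis with cos θ = 7/25, sin θ = 24/25: (-3, -24, 18) → (411/25, -24, 198/25); (3, 30, 0) → (21/25, 30, -72/25)
T5 shear: x ← x + 1·y: (411/25, -24, 198/25) → (-189/25, -24, 198/25); (21/25, 30, -72/25) → (771/25, 30, -72/25)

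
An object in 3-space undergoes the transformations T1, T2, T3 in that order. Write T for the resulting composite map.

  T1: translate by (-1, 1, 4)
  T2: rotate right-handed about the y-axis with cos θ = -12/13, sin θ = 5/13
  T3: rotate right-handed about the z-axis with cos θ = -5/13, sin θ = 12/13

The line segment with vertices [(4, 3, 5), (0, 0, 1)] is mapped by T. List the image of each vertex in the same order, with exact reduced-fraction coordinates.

T1 translate by (-1, 1, 4): (4, 3, 5) → (3, 4, 9); (0, 0, 1) → (-1, 1, 5)
T2 rotate right-handed about the y-axis with cos θ = -12/13, sin θ = 5/13: (3, 4, 9) → (9/13, 4, -123/13); (-1, 1, 5) → (37/13, 1, -55/13)
T3 rotate right-handed about the z-axis with cos θ = -5/13, sin θ = 12/13: (9/13, 4, -123/13) → (-669/169, -152/169, -123/13); (37/13, 1, -55/13) → (-341/169, 379/169, -55/13)

image vertices: (-669/169, -152/169, -123/13), (-341/169, 379/169, -55/13)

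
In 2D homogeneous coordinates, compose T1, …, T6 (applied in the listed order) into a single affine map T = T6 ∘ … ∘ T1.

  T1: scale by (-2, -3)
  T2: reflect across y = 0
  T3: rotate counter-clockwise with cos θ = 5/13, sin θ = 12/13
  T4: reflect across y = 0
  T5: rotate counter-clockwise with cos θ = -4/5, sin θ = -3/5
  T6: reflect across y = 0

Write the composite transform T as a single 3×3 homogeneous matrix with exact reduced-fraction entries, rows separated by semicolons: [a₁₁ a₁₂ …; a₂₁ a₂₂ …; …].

T = [112/65 99/65 0; 66/65 -168/65 0; 0 0 1]

T1 = [-2 0 0; 0 -3 0; 0 0 1]
T2·T1 = [-2 0 0; 0 3 0; 0 0 1]
T3·…·T1 = [-10/13 -36/13 0; -24/13 15/13 0; 0 0 1]
T4·…·T1 = [-10/13 -36/13 0; 24/13 -15/13 0; 0 0 1]
T5·…·T1 = [112/65 99/65 0; -66/65 168/65 0; 0 0 1]
T6·…·T1 = [112/65 99/65 0; 66/65 -168/65 0; 0 0 1]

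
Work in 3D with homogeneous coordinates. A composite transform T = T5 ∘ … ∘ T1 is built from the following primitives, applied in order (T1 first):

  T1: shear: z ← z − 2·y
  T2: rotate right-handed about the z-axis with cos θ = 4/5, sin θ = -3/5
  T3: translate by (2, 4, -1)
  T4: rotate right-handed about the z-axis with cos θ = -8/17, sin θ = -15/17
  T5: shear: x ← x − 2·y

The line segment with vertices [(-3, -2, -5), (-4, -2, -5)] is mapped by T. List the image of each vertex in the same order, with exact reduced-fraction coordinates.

T1 shear: z ← z − 2·y: (-3, -2, -5) → (-3, -2, -1); (-4, -2, -5) → (-4, -2, -1)
T2 rotate right-handed about the z-axis with cos θ = 4/5, sin θ = -3/5: (-3, -2, -1) → (-18/5, 1/5, -1); (-4, -2, -1) → (-22/5, 4/5, -1)
T3 translate by (2, 4, -1): (-18/5, 1/5, -1) → (-8/5, 21/5, -2); (-22/5, 4/5, -1) → (-12/5, 24/5, -2)
T4 rotate right-handed about the z-axis with cos θ = -8/17, sin θ = -15/17: (-8/5, 21/5, -2) → (379/85, -48/85, -2); (-12/5, 24/5, -2) → (456/85, -12/85, -2)
T5 shear: x ← x − 2·y: (379/85, -48/85, -2) → (95/17, -48/85, -2); (456/85, -12/85, -2) → (96/17, -12/85, -2)

image vertices: (95/17, -48/85, -2), (96/17, -12/85, -2)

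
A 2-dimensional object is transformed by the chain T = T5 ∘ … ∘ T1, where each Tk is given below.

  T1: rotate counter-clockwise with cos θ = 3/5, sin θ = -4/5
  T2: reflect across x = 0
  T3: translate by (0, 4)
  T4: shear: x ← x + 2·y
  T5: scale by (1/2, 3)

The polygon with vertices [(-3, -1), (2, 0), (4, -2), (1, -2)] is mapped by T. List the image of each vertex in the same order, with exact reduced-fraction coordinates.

image vertices: (71/10, 87/5), (9/5, 36/5), (-4/5, -6/5), (5/2, 6)

T1 rotate counter-clockwise with cos θ = 3/5, sin θ = -4/5: (-3, -1) → (-13/5, 9/5); (2, 0) → (6/5, -8/5); (4, -2) → (4/5, -22/5); (1, -2) → (-1, -2)
T2 reflect across x = 0: (-13/5, 9/5) → (13/5, 9/5); (6/5, -8/5) → (-6/5, -8/5); (4/5, -22/5) → (-4/5, -22/5); (-1, -2) → (1, -2)
T3 translate by (0, 4): (13/5, 9/5) → (13/5, 29/5); (-6/5, -8/5) → (-6/5, 12/5); (-4/5, -22/5) → (-4/5, -2/5); (1, -2) → (1, 2)
T4 shear: x ← x + 2·y: (13/5, 29/5) → (71/5, 29/5); (-6/5, 12/5) → (18/5, 12/5); (-4/5, -2/5) → (-8/5, -2/5); (1, 2) → (5, 2)
T5 scale by (1/2, 3): (71/5, 29/5) → (71/10, 87/5); (18/5, 12/5) → (9/5, 36/5); (-8/5, -2/5) → (-4/5, -6/5); (5, 2) → (5/2, 6)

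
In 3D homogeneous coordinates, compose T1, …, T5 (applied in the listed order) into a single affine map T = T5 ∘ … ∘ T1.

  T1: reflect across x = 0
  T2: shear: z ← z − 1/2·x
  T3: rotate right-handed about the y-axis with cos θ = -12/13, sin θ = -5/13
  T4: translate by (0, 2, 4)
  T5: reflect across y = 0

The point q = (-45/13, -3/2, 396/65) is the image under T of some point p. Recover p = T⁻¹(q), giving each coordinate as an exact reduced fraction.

T1 = [-1 0 0 0; 0 1 0 0; 0 0 1 0; 0 0 0 1]
T2·T1 = [-1 0 0 0; 0 1 0 0; 1/2 0 1 0; 0 0 0 1]
T3·…·T1 = [19/26 0 -5/13 0; 0 1 0 0; -11/13 0 -12/13 0; 0 0 0 1]
T4·…·T1 = [19/26 0 -5/13 0; 0 1 0 2; -11/13 0 -12/13 4; 0 0 0 1]
T5·…·T1 = [19/26 0 -5/13 0; 0 -1 0 -2; -11/13 0 -12/13 4; 0 0 0 1]
det M = 1; M⁻¹ = [12/13 0 -5/13 20/13; 0 -1 0 -2; -11/13 0 -19/26 38/13; 0 0 0 1]
M⁻¹ · (-45/13, -3/2, 396/65)ᵀ = (-4, -1/2, 7/5)ᵀ

p = (-4, -1/2, 7/5)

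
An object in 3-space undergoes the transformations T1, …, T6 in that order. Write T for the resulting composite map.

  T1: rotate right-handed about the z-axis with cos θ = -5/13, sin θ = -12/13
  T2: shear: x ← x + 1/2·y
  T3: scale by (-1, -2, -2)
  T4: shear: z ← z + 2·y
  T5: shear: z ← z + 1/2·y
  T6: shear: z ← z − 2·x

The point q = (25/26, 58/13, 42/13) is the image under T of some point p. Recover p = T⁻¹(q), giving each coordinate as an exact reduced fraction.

T1 = [-5/13 12/13 0 0; -12/13 -5/13 0 0; 0 0 1 0; 0 0 0 1]
T2·T1 = [-11/13 19/26 0 0; -12/13 -5/13 0 0; 0 0 1 0; 0 0 0 1]
T3·…·T1 = [11/13 -19/26 0 0; 24/13 10/13 0 0; 0 0 -2 0; 0 0 0 1]
T4·…·T1 = [11/13 -19/26 0 0; 24/13 10/13 0 0; 48/13 20/13 -2 0; 0 0 0 1]
T5·…·T1 = [11/13 -19/26 0 0; 24/13 10/13 0 0; 60/13 25/13 -2 0; 0 0 0 1]
T6·…·T1 = [11/13 -19/26 0 0; 24/13 10/13 0 0; 38/13 44/13 -2 0; 0 0 0 1]
det M = -4; M⁻¹ = [5/13 19/52 0 0; -12/13 11/26 0 0; -1 5/4 -1/2 0; 0 0 0 1]
M⁻¹ · (25/26, 58/13, 42/13)ᵀ = (2, 1, 3)ᵀ

p = (2, 1, 3)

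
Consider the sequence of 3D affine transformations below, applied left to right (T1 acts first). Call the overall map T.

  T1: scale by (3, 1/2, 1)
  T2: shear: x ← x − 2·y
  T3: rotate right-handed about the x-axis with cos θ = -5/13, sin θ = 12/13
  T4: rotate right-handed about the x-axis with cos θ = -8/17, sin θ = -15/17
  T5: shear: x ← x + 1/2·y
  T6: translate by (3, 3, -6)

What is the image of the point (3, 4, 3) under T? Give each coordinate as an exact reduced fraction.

T(p) = (4039/442, 1166/221, -708/221)

T1 scale by (3, 1/2, 1): (3, 4, 3) → (9, 2, 3)
T2 shear: x ← x − 2·y: (9, 2, 3) → (5, 2, 3)
T3 rotate right-handed about the x-axis with cos θ = -5/13, sin θ = 12/13: (5, 2, 3) → (5, -46/13, 9/13)
T4 rotate right-handed about the x-axis with cos θ = -8/17, sin θ = -15/17: (5, -46/13, 9/13) → (5, 503/221, 618/221)
T5 shear: x ← x + 1/2·y: (5, 503/221, 618/221) → (2713/442, 503/221, 618/221)
T6 translate by (3, 3, -6): (2713/442, 503/221, 618/221) → (4039/442, 1166/221, -708/221)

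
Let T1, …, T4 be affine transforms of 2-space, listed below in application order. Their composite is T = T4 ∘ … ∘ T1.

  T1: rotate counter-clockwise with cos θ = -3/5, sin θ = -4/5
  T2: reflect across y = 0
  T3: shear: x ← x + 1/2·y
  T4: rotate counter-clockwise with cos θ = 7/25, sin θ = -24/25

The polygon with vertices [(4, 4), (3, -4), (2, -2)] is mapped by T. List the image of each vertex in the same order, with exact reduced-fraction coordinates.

T1 rotate counter-clockwise with cos θ = -3/5, sin θ = -4/5: (4, 4) → (4/5, -28/5); (3, -4) → (-5, 0); (2, -2) → (-14/5, -2/5)
T2 reflect across y = 0: (4/5, -28/5) → (4/5, 28/5); (-5, 0) → (-5, 0); (-14/5, -2/5) → (-14/5, 2/5)
T3 shear: x ← x + 1/2·y: (4/5, 28/5) → (18/5, 28/5); (-5, 0) → (-5, 0); (-14/5, 2/5) → (-13/5, 2/5)
T4 rotate counter-clockwise with cos θ = 7/25, sin θ = -24/25: (18/5, 28/5) → (798/125, -236/125); (-5, 0) → (-7/5, 24/5); (-13/5, 2/5) → (-43/125, 326/125)

image vertices: (798/125, -236/125), (-7/5, 24/5), (-43/125, 326/125)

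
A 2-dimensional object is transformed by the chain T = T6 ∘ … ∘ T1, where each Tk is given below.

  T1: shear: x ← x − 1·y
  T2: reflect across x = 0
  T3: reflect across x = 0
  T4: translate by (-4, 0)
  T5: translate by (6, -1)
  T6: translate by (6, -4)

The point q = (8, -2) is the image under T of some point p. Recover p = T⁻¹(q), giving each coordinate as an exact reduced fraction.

T1 = [1 -1 0; 0 1 0; 0 0 1]
T2·T1 = [-1 1 0; 0 1 0; 0 0 1]
T3·…·T1 = [1 -1 0; 0 1 0; 0 0 1]
T4·…·T1 = [1 -1 -4; 0 1 0; 0 0 1]
T5·…·T1 = [1 -1 2; 0 1 -1; 0 0 1]
T6·…·T1 = [1 -1 8; 0 1 -5; 0 0 1]
det M = 1; M⁻¹ = [1 1 -3; 0 1 5; 0 0 1]
M⁻¹ · (8, -2)ᵀ = (3, 3)ᵀ

p = (3, 3)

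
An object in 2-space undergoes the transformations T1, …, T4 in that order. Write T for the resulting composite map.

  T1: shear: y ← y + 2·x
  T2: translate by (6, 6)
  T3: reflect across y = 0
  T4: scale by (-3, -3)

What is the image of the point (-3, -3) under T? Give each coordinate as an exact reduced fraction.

T(p) = (-9, -9)

T1 shear: y ← y + 2·x: (-3, -3) → (-3, -9)
T2 translate by (6, 6): (-3, -9) → (3, -3)
T3 reflect across y = 0: (3, -3) → (3, 3)
T4 scale by (-3, -3): (3, 3) → (-9, -9)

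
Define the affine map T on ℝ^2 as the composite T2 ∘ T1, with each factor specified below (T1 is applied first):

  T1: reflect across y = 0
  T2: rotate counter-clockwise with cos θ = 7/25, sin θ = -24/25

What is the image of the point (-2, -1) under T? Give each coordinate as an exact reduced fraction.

T(p) = (2/5, 11/5)

T1 reflect across y = 0: (-2, -1) → (-2, 1)
T2 rotate counter-clockwise with cos θ = 7/25, sin θ = -24/25: (-2, 1) → (2/5, 11/5)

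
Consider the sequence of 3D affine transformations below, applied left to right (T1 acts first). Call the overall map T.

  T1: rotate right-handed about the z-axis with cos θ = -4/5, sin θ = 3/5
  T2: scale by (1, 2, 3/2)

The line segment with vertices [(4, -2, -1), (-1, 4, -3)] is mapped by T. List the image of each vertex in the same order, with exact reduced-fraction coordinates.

image vertices: (-2, 8, -3/2), (-8/5, -38/5, -9/2)

T1 rotate right-handed about the z-axis with cos θ = -4/5, sin θ = 3/5: (4, -2, -1) → (-2, 4, -1); (-1, 4, -3) → (-8/5, -19/5, -3)
T2 scale by (1, 2, 3/2): (-2, 4, -1) → (-2, 8, -3/2); (-8/5, -19/5, -3) → (-8/5, -38/5, -9/2)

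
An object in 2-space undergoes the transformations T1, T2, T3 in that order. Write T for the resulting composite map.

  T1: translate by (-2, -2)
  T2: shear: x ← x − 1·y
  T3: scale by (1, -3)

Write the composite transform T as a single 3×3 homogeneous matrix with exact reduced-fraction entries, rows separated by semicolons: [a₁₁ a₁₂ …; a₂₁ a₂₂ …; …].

T = [1 -1 0; 0 -3 6; 0 0 1]

T1 = [1 0 -2; 0 1 -2; 0 0 1]
T2·T1 = [1 -1 0; 0 1 -2; 0 0 1]
T3·…·T1 = [1 -1 0; 0 -3 6; 0 0 1]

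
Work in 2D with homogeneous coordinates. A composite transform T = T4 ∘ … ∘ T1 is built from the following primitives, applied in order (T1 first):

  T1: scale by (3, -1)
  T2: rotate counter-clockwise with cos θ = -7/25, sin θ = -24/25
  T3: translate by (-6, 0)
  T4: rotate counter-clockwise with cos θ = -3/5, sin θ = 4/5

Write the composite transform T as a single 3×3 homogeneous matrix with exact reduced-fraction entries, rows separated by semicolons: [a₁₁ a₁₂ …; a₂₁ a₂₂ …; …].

T = [351/125 44/125 18/5; 132/125 -117/125 -24/5; 0 0 1]

T1 = [3 0 0; 0 -1 0; 0 0 1]
T2·T1 = [-21/25 -24/25 0; -72/25 7/25 0; 0 0 1]
T3·…·T1 = [-21/25 -24/25 -6; -72/25 7/25 0; 0 0 1]
T4·…·T1 = [351/125 44/125 18/5; 132/125 -117/125 -24/5; 0 0 1]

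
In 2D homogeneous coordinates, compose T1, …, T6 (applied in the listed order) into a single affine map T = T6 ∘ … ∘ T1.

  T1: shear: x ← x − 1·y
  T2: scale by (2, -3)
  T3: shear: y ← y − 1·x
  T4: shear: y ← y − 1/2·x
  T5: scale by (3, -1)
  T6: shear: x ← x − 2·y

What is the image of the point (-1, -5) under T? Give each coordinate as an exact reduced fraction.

T(p) = (30, -3)

T1 shear: x ← x − 1·y: (-1, -5) → (4, -5)
T2 scale by (2, -3): (4, -5) → (8, 15)
T3 shear: y ← y − 1·x: (8, 15) → (8, 7)
T4 shear: y ← y − 1/2·x: (8, 7) → (8, 3)
T5 scale by (3, -1): (8, 3) → (24, -3)
T6 shear: x ← x − 2·y: (24, -3) → (30, -3)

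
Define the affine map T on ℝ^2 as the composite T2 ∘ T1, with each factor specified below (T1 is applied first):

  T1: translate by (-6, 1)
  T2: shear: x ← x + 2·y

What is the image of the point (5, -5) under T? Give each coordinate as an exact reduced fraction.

T(p) = (-9, -4)

T1 translate by (-6, 1): (5, -5) → (-1, -4)
T2 shear: x ← x + 2·y: (-1, -4) → (-9, -4)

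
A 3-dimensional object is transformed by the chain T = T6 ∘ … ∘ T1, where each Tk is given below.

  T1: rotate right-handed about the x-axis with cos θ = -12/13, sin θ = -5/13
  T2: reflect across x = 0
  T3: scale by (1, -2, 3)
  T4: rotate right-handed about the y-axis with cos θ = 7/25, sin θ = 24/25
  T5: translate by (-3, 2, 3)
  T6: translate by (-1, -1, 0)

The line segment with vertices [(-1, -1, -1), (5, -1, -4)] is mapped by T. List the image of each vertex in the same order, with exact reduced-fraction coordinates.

image vertices: (3/65, -1/13, 204/65), (2061/325, 29/13, 3648/325)

T1 rotate right-handed about the x-axis with cos θ = -12/13, sin θ = -5/13: (-1, -1, -1) → (-1, 7/13, 17/13); (5, -1, -4) → (5, -8/13, 53/13)
T2 reflect across x = 0: (-1, 7/13, 17/13) → (1, 7/13, 17/13); (5, -8/13, 53/13) → (-5, -8/13, 53/13)
T3 scale by (1, -2, 3): (1, 7/13, 17/13) → (1, -14/13, 51/13); (-5, -8/13, 53/13) → (-5, 16/13, 159/13)
T4 rotate right-handed about the y-axis with cos θ = 7/25, sin θ = 24/25: (1, -14/13, 51/13) → (263/65, -14/13, 9/65); (-5, 16/13, 159/13) → (3361/325, 16/13, 2673/325)
T5 translate by (-3, 2, 3): (263/65, -14/13, 9/65) → (68/65, 12/13, 204/65); (3361/325, 16/13, 2673/325) → (2386/325, 42/13, 3648/325)
T6 translate by (-1, -1, 0): (68/65, 12/13, 204/65) → (3/65, -1/13, 204/65); (2386/325, 42/13, 3648/325) → (2061/325, 29/13, 3648/325)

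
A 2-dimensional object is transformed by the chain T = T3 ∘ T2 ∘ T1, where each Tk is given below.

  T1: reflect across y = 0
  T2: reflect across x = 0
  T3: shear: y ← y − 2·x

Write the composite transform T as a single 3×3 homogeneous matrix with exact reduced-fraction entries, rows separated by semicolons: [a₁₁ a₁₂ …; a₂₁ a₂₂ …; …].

T1 = [1 0 0; 0 -1 0; 0 0 1]
T2·T1 = [-1 0 0; 0 -1 0; 0 0 1]
T3·…·T1 = [-1 0 0; 2 -1 0; 0 0 1]

T = [-1 0 0; 2 -1 0; 0 0 1]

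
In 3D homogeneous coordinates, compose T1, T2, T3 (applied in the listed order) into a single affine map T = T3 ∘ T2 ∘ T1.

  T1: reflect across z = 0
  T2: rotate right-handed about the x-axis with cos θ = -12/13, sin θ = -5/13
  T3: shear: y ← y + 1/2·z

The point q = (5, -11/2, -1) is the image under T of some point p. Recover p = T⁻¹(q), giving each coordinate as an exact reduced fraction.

p = (5, 5, 1)

T1 = [1 0 0 0; 0 1 0 0; 0 0 -1 0; 0 0 0 1]
T2·T1 = [1 0 0 0; 0 -12/13 -5/13 0; 0 -5/13 12/13 0; 0 0 0 1]
T3·…·T1 = [1 0 0 0; 0 -29/26 1/13 0; 0 -5/13 12/13 0; 0 0 0 1]
det M = -1; M⁻¹ = [1 0 0 0; 0 -12/13 1/13 0; 0 -5/13 29/26 0; 0 0 0 1]
M⁻¹ · (5, -11/2, -1)ᵀ = (5, 5, 1)ᵀ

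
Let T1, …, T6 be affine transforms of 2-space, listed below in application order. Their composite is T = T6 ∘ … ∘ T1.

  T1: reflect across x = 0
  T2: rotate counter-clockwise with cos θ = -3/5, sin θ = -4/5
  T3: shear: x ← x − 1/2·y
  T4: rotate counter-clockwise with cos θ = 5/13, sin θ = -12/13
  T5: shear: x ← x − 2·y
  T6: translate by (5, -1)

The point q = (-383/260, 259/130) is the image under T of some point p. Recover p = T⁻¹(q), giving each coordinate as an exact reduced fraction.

p = (-1, -5/2)

T1 = [-1 0 0; 0 1 0; 0 0 1]
T2·T1 = [3/5 4/5 0; 4/5 -3/5 0; 0 0 1]
T3·…·T1 = [1/5 11/10 0; 4/5 -3/5 0; 0 0 1]
T4·…·T1 = [53/65 -17/130 0; 8/65 -81/65 0; 0 0 1]
T5·…·T1 = [37/65 307/130 0; 8/65 -81/65 0; 0 0 1]
T6·…·T1 = [37/65 307/130 5; 8/65 -81/65 -1; 0 0 1]
det M = -1; M⁻¹ = [81/65 307/130 -503/130; 8/65 -37/65 -77/65; 0 0 1]
M⁻¹ · (-383/260, 259/130)ᵀ = (-1, -5/2)ᵀ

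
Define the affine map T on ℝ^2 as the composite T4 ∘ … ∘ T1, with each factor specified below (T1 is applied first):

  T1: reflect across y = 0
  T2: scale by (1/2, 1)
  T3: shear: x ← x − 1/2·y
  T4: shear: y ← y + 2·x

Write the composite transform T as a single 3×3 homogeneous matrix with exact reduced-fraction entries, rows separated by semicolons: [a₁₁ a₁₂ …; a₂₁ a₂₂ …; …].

T = [1/2 1/2 0; 1 0 0; 0 0 1]

T1 = [1 0 0; 0 -1 0; 0 0 1]
T2·T1 = [1/2 0 0; 0 -1 0; 0 0 1]
T3·…·T1 = [1/2 1/2 0; 0 -1 0; 0 0 1]
T4·…·T1 = [1/2 1/2 0; 1 0 0; 0 0 1]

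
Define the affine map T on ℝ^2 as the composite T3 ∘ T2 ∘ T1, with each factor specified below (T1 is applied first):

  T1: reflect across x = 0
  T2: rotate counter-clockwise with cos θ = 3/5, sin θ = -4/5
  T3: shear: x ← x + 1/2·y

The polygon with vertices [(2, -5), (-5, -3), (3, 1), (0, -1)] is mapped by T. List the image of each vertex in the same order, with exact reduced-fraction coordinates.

image vertices: (-59/10, -7/5), (-23/10, -29/5), (1/2, 3), (-11/10, -3/5)

T1 reflect across x = 0: (2, -5) → (-2, -5); (-5, -3) → (5, -3); (3, 1) → (-3, 1); (0, -1) → (0, -1)
T2 rotate counter-clockwise with cos θ = 3/5, sin θ = -4/5: (-2, -5) → (-26/5, -7/5); (5, -3) → (3/5, -29/5); (-3, 1) → (-1, 3); (0, -1) → (-4/5, -3/5)
T3 shear: x ← x + 1/2·y: (-26/5, -7/5) → (-59/10, -7/5); (3/5, -29/5) → (-23/10, -29/5); (-1, 3) → (1/2, 3); (-4/5, -3/5) → (-11/10, -3/5)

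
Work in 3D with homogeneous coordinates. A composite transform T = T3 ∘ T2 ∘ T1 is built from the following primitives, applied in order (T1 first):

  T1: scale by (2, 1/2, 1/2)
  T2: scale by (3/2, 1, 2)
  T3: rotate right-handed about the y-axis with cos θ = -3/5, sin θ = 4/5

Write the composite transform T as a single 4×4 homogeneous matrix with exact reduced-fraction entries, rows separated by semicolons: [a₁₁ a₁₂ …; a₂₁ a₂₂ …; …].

T1 = [2 0 0 0; 0 1/2 0 0; 0 0 1/2 0; 0 0 0 1]
T2·T1 = [3 0 0 0; 0 1/2 0 0; 0 0 1 0; 0 0 0 1]
T3·…·T1 = [-9/5 0 4/5 0; 0 1/2 0 0; -12/5 0 -3/5 0; 0 0 0 1]

T = [-9/5 0 4/5 0; 0 1/2 0 0; -12/5 0 -3/5 0; 0 0 0 1]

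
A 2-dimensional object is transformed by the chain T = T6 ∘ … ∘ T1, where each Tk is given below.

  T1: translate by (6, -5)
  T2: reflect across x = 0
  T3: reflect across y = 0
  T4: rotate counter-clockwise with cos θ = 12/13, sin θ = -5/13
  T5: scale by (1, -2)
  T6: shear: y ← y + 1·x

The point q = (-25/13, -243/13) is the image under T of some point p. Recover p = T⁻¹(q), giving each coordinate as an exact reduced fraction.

T1 = [1 0 6; 0 1 -5; 0 0 1]
T2·T1 = [-1 0 -6; 0 1 -5; 0 0 1]
T3·…·T1 = [-1 0 -6; 0 -1 5; 0 0 1]
T4·…·T1 = [-12/13 -5/13 -47/13; 5/13 -12/13 90/13; 0 0 1]
T5·…·T1 = [-12/13 -5/13 -47/13; -10/13 24/13 -180/13; 0 0 1]
T6·…·T1 = [-12/13 -5/13 -47/13; -22/13 19/13 -227/13; 0 0 1]
det M = -2; M⁻¹ = [-19/26 -5/26 -6; -11/13 6/13 5; 0 0 1]
M⁻¹ · (-25/13, -243/13)ᵀ = (-1, -2)ᵀ

p = (-1, -2)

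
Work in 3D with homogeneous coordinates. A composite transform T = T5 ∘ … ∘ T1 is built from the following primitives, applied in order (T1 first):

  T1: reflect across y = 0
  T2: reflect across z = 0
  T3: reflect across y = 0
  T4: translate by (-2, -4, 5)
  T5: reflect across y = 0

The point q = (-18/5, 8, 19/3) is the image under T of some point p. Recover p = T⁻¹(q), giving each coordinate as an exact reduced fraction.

T1 = [1 0 0 0; 0 -1 0 0; 0 0 1 0; 0 0 0 1]
T2·T1 = [1 0 0 0; 0 -1 0 0; 0 0 -1 0; 0 0 0 1]
T3·…·T1 = [1 0 0 0; 0 1 0 0; 0 0 -1 0; 0 0 0 1]
T4·…·T1 = [1 0 0 -2; 0 1 0 -4; 0 0 -1 5; 0 0 0 1]
T5·…·T1 = [1 0 0 -2; 0 -1 0 4; 0 0 -1 5; 0 0 0 1]
det M = 1; M⁻¹ = [1 0 0 2; 0 -1 0 4; 0 0 -1 5; 0 0 0 1]
M⁻¹ · (-18/5, 8, 19/3)ᵀ = (-8/5, -4, -4/3)ᵀ

p = (-8/5, -4, -4/3)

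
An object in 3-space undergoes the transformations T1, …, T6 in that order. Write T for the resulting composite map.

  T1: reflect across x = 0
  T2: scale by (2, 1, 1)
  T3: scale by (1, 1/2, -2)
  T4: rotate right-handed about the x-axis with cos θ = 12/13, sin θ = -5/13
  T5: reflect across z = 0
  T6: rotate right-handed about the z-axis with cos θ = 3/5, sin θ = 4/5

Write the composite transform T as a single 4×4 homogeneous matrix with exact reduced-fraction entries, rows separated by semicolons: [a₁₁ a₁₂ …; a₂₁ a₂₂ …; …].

T1 = [-1 0 0 0; 0 1 0 0; 0 0 1 0; 0 0 0 1]
T2·T1 = [-2 0 0 0; 0 1 0 0; 0 0 1 0; 0 0 0 1]
T3·…·T1 = [-2 0 0 0; 0 1/2 0 0; 0 0 -2 0; 0 0 0 1]
T4·…·T1 = [-2 0 0 0; 0 6/13 -10/13 0; 0 -5/26 -24/13 0; 0 0 0 1]
T5·…·T1 = [-2 0 0 0; 0 6/13 -10/13 0; 0 5/26 24/13 0; 0 0 0 1]
T6·…·T1 = [-6/5 -24/65 8/13 0; -8/5 18/65 -6/13 0; 0 5/26 24/13 0; 0 0 0 1]

T = [-6/5 -24/65 8/13 0; -8/5 18/65 -6/13 0; 0 5/26 24/13 0; 0 0 0 1]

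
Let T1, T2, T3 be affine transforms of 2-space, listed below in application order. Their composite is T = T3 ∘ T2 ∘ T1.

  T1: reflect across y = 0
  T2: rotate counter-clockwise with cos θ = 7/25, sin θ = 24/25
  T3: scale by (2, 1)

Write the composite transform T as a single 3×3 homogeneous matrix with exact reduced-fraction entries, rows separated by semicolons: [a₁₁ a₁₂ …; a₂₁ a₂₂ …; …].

T = [14/25 48/25 0; 24/25 -7/25 0; 0 0 1]

T1 = [1 0 0; 0 -1 0; 0 0 1]
T2·T1 = [7/25 24/25 0; 24/25 -7/25 0; 0 0 1]
T3·…·T1 = [14/25 48/25 0; 24/25 -7/25 0; 0 0 1]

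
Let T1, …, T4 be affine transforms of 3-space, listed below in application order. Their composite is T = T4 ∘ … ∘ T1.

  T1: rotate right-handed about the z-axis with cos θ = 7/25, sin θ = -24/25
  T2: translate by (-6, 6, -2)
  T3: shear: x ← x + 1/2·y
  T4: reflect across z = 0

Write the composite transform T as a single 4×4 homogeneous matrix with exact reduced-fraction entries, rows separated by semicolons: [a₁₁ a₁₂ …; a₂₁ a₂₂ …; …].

T = [-1/5 11/10 0 -3; -24/25 7/25 0 6; 0 0 -1 2; 0 0 0 1]

T1 = [7/25 24/25 0 0; -24/25 7/25 0 0; 0 0 1 0; 0 0 0 1]
T2·T1 = [7/25 24/25 0 -6; -24/25 7/25 0 6; 0 0 1 -2; 0 0 0 1]
T3·…·T1 = [-1/5 11/10 0 -3; -24/25 7/25 0 6; 0 0 1 -2; 0 0 0 1]
T4·…·T1 = [-1/5 11/10 0 -3; -24/25 7/25 0 6; 0 0 -1 2; 0 0 0 1]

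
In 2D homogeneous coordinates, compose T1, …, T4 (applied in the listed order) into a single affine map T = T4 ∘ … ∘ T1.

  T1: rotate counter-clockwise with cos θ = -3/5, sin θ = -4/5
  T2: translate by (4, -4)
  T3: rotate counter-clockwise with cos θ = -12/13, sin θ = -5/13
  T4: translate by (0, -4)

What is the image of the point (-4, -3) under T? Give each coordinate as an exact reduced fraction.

T(p) = (-43/13, -84/13)

T1 rotate counter-clockwise with cos θ = -3/5, sin θ = -4/5: (-4, -3) → (0, 5)
T2 translate by (4, -4): (0, 5) → (4, 1)
T3 rotate counter-clockwise with cos θ = -12/13, sin θ = -5/13: (4, 1) → (-43/13, -32/13)
T4 translate by (0, -4): (-43/13, -32/13) → (-43/13, -84/13)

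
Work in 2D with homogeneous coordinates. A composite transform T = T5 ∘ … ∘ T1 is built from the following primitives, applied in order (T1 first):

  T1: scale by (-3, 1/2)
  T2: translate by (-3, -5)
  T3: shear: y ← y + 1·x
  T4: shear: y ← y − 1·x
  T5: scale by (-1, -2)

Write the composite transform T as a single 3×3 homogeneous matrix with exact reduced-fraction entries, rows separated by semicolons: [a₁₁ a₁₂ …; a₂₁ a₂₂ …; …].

T = [3 0 3; 0 -1 10; 0 0 1]

T1 = [-3 0 0; 0 1/2 0; 0 0 1]
T2·T1 = [-3 0 -3; 0 1/2 -5; 0 0 1]
T3·…·T1 = [-3 0 -3; -3 1/2 -8; 0 0 1]
T4·…·T1 = [-3 0 -3; 0 1/2 -5; 0 0 1]
T5·…·T1 = [3 0 3; 0 -1 10; 0 0 1]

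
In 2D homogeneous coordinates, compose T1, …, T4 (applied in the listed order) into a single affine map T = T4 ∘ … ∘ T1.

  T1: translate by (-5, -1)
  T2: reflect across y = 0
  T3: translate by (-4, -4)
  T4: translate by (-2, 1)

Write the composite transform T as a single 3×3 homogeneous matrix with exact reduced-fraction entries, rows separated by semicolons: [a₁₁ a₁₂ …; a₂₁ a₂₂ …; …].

T1 = [1 0 -5; 0 1 -1; 0 0 1]
T2·T1 = [1 0 -5; 0 -1 1; 0 0 1]
T3·…·T1 = [1 0 -9; 0 -1 -3; 0 0 1]
T4·…·T1 = [1 0 -11; 0 -1 -2; 0 0 1]

T = [1 0 -11; 0 -1 -2; 0 0 1]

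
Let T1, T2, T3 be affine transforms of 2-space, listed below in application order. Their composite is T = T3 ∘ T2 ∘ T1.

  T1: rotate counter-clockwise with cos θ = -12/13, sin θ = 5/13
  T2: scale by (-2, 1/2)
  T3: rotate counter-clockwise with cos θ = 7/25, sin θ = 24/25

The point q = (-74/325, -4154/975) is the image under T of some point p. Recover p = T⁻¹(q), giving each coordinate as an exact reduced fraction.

T1 = [-12/13 -5/13 0; 5/13 -12/13 0; 0 0 1]
T2·T1 = [24/13 10/13 0; 5/26 -6/13 0; 0 0 1]
T3·…·T1 = [108/325 214/325 0; 1187/650 198/325 0; 0 0 1]
det M = -1; M⁻¹ = [-198/325 214/325 0; 1187/650 -108/325 0; 0 0 1]
M⁻¹ · (-74/325, -4154/975)ᵀ = (-8/3, 1)ᵀ

p = (-8/3, 1)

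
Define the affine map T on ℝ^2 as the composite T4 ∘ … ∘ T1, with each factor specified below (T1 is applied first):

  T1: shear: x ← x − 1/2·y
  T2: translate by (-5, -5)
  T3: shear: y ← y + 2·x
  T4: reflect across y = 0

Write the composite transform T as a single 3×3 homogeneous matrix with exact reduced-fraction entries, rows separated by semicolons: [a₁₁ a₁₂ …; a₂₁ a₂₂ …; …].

T1 = [1 -1/2 0; 0 1 0; 0 0 1]
T2·T1 = [1 -1/2 -5; 0 1 -5; 0 0 1]
T3·…·T1 = [1 -1/2 -5; 2 0 -15; 0 0 1]
T4·…·T1 = [1 -1/2 -5; -2 0 15; 0 0 1]

T = [1 -1/2 -5; -2 0 15; 0 0 1]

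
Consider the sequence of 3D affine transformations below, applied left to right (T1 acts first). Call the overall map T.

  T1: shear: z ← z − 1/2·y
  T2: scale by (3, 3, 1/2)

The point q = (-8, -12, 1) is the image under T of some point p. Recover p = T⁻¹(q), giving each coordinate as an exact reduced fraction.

p = (-8/3, -4, 0)

T1 = [1 0 0 0; 0 1 0 0; 0 -1/2 1 0; 0 0 0 1]
T2·T1 = [3 0 0 0; 0 3 0 0; 0 -1/4 1/2 0; 0 0 0 1]
det M = 9/2; M⁻¹ = [1/3 0 0 0; 0 1/3 0 0; 0 1/6 2 0; 0 0 0 1]
M⁻¹ · (-8, -12, 1)ᵀ = (-8/3, -4, 0)ᵀ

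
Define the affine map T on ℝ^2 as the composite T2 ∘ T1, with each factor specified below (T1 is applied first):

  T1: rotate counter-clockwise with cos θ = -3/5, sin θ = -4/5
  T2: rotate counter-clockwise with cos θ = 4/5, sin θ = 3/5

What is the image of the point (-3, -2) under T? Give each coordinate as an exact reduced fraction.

T1 rotate counter-clockwise with cos θ = -3/5, sin θ = -4/5: (-3, -2) → (1/5, 18/5)
T2 rotate counter-clockwise with cos θ = 4/5, sin θ = 3/5: (1/5, 18/5) → (-2, 3)

T(p) = (-2, 3)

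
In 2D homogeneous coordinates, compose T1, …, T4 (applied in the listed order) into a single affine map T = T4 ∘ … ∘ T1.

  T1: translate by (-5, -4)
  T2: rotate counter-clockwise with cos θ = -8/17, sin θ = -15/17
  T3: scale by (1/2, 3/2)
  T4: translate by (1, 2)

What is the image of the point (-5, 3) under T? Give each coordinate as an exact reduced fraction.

T(p) = (99/34, 271/17)

T1 translate by (-5, -4): (-5, 3) → (-10, -1)
T2 rotate counter-clockwise with cos θ = -8/17, sin θ = -15/17: (-10, -1) → (65/17, 158/17)
T3 scale by (1/2, 3/2): (65/17, 158/17) → (65/34, 237/17)
T4 translate by (1, 2): (65/34, 237/17) → (99/34, 271/17)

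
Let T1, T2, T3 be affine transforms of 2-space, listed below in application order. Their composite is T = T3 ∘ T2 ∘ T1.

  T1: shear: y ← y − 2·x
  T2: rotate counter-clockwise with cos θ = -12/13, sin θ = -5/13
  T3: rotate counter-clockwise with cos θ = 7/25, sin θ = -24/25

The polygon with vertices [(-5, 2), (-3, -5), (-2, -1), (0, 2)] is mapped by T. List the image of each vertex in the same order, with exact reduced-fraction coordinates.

T1 shear: y ← y − 2·x: (-5, 2) → (-5, 12); (-3, -5) → (-3, 1); (-2, -1) → (-2, 3); (0, 2) → (0, 2)
T2 rotate counter-clockwise with cos θ = -12/13, sin θ = -5/13: (-5, 12) → (120/13, -119/13); (-3, 1) → (41/13, 3/13); (-2, 3) → (3, -2); (0, 2) → (10/13, -24/13)
T3 rotate counter-clockwise with cos θ = 7/25, sin θ = -24/25: (120/13, -119/13) → (-2016/325, -3713/325); (41/13, 3/13) → (359/325, -963/325); (3, -2) → (-27/25, -86/25); (10/13, -24/13) → (-506/325, -408/325)

image vertices: (-2016/325, -3713/325), (359/325, -963/325), (-27/25, -86/25), (-506/325, -408/325)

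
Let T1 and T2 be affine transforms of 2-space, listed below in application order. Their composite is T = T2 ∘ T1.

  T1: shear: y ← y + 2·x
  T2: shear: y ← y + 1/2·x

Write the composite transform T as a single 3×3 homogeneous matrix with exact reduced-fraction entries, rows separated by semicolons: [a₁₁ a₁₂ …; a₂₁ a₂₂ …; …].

T = [1 0 0; 5/2 1 0; 0 0 1]

T1 = [1 0 0; 2 1 0; 0 0 1]
T2·T1 = [1 0 0; 5/2 1 0; 0 0 1]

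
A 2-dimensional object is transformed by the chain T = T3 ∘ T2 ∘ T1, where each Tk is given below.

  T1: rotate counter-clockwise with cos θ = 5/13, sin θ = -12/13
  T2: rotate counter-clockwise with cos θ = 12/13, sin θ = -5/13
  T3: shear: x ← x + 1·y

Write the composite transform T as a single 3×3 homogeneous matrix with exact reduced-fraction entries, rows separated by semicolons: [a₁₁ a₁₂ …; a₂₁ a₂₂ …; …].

T = [-1 1 0; -1 0 0; 0 0 1]

T1 = [5/13 12/13 0; -12/13 5/13 0; 0 0 1]
T2·T1 = [0 1 0; -1 0 0; 0 0 1]
T3·…·T1 = [-1 1 0; -1 0 0; 0 0 1]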